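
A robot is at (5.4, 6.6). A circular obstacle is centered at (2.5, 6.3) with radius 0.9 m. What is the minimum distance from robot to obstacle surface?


center_dist = sqrt((5.4-2.5)^2 + (6.6-6.3)^2)
= sqrt(8.41 + 0.09)
= 2.9155
min_dist = center_dist - radius = 2.9155 - 0.9 = 2.0155 m


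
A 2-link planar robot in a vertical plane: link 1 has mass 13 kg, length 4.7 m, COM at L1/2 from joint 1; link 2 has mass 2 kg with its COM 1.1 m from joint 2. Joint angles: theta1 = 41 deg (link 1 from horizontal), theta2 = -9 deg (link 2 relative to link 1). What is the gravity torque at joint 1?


Horizontal distance from joint 1 to link-1 COM:
  x_c1 = (L1/2)*cos(t1) = 2.35 * 0.7547 = 1.7736 m
Horizontal distance from joint 1 to link-2 COM:
  x_c2 = L1*cos(t1) + Lc2*cos(t1+t2)
       = 4.7*0.7547 + 1.1*0.848 = 4.48 m
tau1 = m1*g*x_c1 + m2*g*x_c2
     = 13*9.81*1.7736 + 2*9.81*4.48
     = 226.1831 + 87.8974
     = 314.0804 Nm


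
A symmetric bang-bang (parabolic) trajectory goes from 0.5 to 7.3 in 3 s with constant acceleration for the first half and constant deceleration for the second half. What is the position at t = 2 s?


Symmetric rest-to-rest: each phase covers (pf-p0)/2 in time T/2. 0.5*a*(T/2)^2 = (pf-p0)/2 => a = 4*(pf-p0)/T^2
a = 4*(7.3-0.5)/3^2 = 3.0222
t = 2 is in the deceleration phase (t > T/2).
p = pf - 0.5*a*(T-t)^2 = 7.3 - 0.5*3.0222*1^2
= 5.7889


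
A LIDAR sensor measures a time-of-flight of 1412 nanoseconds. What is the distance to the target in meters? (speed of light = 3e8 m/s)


tof = 1412 ns = 1.412e-06 s
dist = c * tof / 2
= 3e8 * 1.412e-06 / 2
= 211.8 m


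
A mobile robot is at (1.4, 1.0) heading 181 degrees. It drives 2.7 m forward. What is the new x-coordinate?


x_new = x0 + d*cos(theta)
= 1.4 + 2.7*cos(181)
= 1.4 + -2.6996
= -1.2996


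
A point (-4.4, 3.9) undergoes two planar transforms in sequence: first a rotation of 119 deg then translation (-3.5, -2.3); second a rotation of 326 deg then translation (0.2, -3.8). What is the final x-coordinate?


After transform 1:
x1 = cos(119)*-4.4 - sin(119)*3.9 + -3.5 = -4.7779
y1 = sin(119)*-4.4 + cos(119)*3.9 + -2.3 = -8.0391
After transform 2:
x2 = cos(326)*-4.7779 - sin(326)*-8.0391 + 0.2
= -8.2564


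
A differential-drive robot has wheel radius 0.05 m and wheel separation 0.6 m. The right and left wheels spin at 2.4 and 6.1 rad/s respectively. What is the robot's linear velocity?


vR = r*wR = 0.05*2.4 = 0.12 m/s
vL = r*wL = 0.05*6.1 = 0.305 m/s
v = (vR+vL)/2 = 0.2125 m/s
omega = (vR-vL)/L = -0.3083 rad/s
linear velocity = 0.2125 m/s


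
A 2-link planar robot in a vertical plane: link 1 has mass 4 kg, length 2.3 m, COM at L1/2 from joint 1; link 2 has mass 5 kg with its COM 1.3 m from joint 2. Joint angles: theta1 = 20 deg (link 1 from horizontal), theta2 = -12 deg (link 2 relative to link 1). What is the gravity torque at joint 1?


Horizontal distance from joint 1 to link-1 COM:
  x_c1 = (L1/2)*cos(t1) = 1.15 * 0.9397 = 1.0806 m
Horizontal distance from joint 1 to link-2 COM:
  x_c2 = L1*cos(t1) + Lc2*cos(t1+t2)
       = 2.3*0.9397 + 1.3*0.9903 = 3.4486 m
tau1 = m1*g*x_c1 + m2*g*x_c2
     = 4*9.81*1.0806 + 5*9.81*3.4486
     = 42.4046 + 169.1559
     = 211.5604 Nm


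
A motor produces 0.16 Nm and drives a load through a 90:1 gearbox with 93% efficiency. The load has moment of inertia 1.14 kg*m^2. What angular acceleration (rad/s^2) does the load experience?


tau_out = tau_motor * N * eta
= 0.16 * 90 * 0.93 = 13.392 Nm
alpha = tau_out / I = 13.392 / 1.14
= 11.7474 rad/s^2


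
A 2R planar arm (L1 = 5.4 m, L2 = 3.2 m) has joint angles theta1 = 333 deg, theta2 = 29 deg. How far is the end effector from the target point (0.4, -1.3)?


End effector via forward kinematics:
x = L1*cos(t1) + L2*cos(t1+t2) = 8.0095
y = L1*sin(t1) + L2*sin(t1+t2) = -2.3399
Distance to target:
d = sqrt((0.4 - 8.0095)^2 + (-1.3 - -2.3399)^2)
= sqrt(57.9043 + 1.0813)
= 7.6802 m


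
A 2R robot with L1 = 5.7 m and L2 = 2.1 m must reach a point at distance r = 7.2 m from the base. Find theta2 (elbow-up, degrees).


cos(theta2) = (r^2 - L1^2 - L2^2) / (2*L1*L2)
cos(theta2) = (51.84 - 32.49 - 4.41) / 23.94
cos(theta2) = 0.62406
theta2 = 51.3868 degrees


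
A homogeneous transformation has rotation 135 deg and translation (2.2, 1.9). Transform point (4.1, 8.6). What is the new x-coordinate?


x' = cos(theta)*px - sin(theta)*py + tx
= -0.7071*4.1 - 0.7071*8.6 + 2.2
= -6.7803


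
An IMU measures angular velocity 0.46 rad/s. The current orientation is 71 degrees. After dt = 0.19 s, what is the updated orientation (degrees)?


delta_theta = w * dt = 0.46 * 0.19 = 0.0874 rad
= 5.0077 deg
theta_new = 71 + 5.0077 = 76.0077 deg


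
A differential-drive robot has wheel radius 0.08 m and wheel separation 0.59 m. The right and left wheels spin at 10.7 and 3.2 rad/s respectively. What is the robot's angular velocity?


vR = r*wR = 0.08*10.7 = 0.856 m/s
vL = r*wL = 0.08*3.2 = 0.256 m/s
v = (vR+vL)/2 = 0.556 m/s
omega = (vR-vL)/L = 1.0169 rad/s
angular velocity = 1.0169 rad/s


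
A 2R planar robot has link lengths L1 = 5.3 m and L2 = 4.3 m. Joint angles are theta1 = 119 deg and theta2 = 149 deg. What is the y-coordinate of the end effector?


Convert angles to radians: theta1 = 2.0769, theta2 = 2.6005
y = L1*sin(theta1) + L2*sin(theta1+theta2)
y = 4.6355 + -4.2974
y = 0.3381


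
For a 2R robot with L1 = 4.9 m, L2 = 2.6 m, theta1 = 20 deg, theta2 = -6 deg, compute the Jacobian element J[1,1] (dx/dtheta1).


J[1,1] = -L1*sin(t1) - L2*sin(t1+t2)
= -4.9*sin(20) - 2.6*sin(14)
= -2.3049


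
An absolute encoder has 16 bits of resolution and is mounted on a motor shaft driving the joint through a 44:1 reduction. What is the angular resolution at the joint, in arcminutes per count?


counts = 2^16 = 65536
effective counts at joint = 65536 * 44 = 2883584
resolution = 360*60 / 2883584
= 0.0075 arcmin/count


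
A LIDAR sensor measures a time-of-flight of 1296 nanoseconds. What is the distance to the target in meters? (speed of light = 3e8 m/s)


tof = 1296 ns = 1.296e-06 s
dist = c * tof / 2
= 3e8 * 1.296e-06 / 2
= 194.4 m


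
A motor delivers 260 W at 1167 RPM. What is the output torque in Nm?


omega = 1167 * 2*pi/60 = 122.208 rad/s
tau = P / omega = 260 / 122.208
= 2.1275 Nm


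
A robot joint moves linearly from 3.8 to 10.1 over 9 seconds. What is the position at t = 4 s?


s = t/T = 4/9 = 0.4444
p(t) = p0 + (pf-p0)*s
= 3.8 + (10.1 - 3.8) * 0.4444
= 6.6


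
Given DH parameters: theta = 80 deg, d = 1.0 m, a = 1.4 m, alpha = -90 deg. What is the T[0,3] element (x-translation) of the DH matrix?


T[0,3] = a * cos(theta)
= 1.4 * cos(80 deg)
= 1.4 * 0.1736
= 0.2431


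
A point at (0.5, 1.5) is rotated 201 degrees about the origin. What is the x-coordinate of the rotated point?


x' = x*cos(theta) - y*sin(theta)
cos(201 deg) = -0.9336, sin(201 deg) = -0.3584
x' = 0.5 * -0.9336 - 1.5 * -0.3584
= -0.4668 - -0.5376
= 0.0708


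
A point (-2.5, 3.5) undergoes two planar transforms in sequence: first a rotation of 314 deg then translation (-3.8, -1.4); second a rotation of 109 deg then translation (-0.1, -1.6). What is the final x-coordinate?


After transform 1:
x1 = cos(314)*-2.5 - sin(314)*3.5 + -3.8 = -3.019
y1 = sin(314)*-2.5 + cos(314)*3.5 + -1.4 = 2.8297
After transform 2:
x2 = cos(109)*-3.019 - sin(109)*2.8297 + -0.1
= -1.7926


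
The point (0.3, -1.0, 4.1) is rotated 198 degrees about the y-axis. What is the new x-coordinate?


Rotation about y-axis: x' = x*cos(theta) + z*sin(theta)
= 0.3 * -0.9511 + 4.1 * -0.309
= -1.5523


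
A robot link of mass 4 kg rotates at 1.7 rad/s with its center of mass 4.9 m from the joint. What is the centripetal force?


F = m * omega^2 * r
= 4 * 1.7^2 * 4.9
= 4 * 2.89 * 4.9
= 56.644 N


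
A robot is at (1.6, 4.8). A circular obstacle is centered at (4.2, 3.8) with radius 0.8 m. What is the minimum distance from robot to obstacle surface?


center_dist = sqrt((1.6-4.2)^2 + (4.8-3.8)^2)
= sqrt(6.76 + 1.0)
= 2.7857
min_dist = center_dist - radius = 2.7857 - 0.8 = 1.9857 m


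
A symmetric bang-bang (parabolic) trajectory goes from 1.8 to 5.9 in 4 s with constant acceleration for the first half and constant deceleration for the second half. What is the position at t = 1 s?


Symmetric rest-to-rest: each phase covers (pf-p0)/2 in time T/2. 0.5*a*(T/2)^2 = (pf-p0)/2 => a = 4*(pf-p0)/T^2
a = 4*(5.9-1.8)/4^2 = 1.025
t = 1 is in the acceleration phase (t <= T/2).
p = p0 + 0.5*a*t^2 = 1.8 + 0.5*1.025*1^2
= 2.3125


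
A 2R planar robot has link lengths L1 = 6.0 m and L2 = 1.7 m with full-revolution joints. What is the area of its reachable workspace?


r_max = L1 + L2 = 7.7 m
r_min = |L1 - L2| = 4.3 m
Area = pi*(r_max^2 - r_min^2)
= pi*(59.29 - 18.49)
= pi * 40.8
= 128.177 m^2


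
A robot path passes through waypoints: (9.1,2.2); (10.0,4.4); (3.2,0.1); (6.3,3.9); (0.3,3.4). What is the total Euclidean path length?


Segment lengths:
  seg1 = sqrt((0.9)^2 + (2.2)^2) = 2.377
  seg2 = sqrt((-6.8)^2 + (-4.3)^2) = 8.0455
  seg3 = sqrt((3.1)^2 + (3.8)^2) = 4.9041
  seg4 = sqrt((-6.0)^2 + (-0.5)^2) = 6.0208
Total = 21.3473


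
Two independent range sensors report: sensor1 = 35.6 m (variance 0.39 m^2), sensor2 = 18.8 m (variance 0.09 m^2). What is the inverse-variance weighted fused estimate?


w1 = (1/var1) / (1/var1 + 1/var2)
   = 2.5641 / (2.5641 + 11.1111) = 0.1875
w2 = 1 - w1 = 0.8125
fused = w1*s1 + w2*s2 = 6.675 + 15.275
= 21.95 m


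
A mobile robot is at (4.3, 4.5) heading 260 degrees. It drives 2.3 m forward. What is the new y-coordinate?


y_new = y0 + d*sin(theta)
= 4.5 + 2.3*sin(260)
= 4.5 + -2.2651
= 2.2349


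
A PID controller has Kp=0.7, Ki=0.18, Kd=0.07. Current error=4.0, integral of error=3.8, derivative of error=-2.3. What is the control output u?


u = Kp*e + Ki*int(e) + Kd*de/dt
= 0.7*4.0 + 0.18*3.8 + 0.07*(-2.3)
= 2.8 + 0.684 + -0.161
= 3.323


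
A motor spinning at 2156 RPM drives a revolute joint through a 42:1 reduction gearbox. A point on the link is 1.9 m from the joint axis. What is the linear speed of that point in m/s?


omega_motor = 2156 * 2*pi/60 = 225.7758 rad/s
omega_joint = omega_motor / 42 = 5.3756 rad/s
v = omega_joint * r = 5.3756 * 1.9
= 10.2137 m/s


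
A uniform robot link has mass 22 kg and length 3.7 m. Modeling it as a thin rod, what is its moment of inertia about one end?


I = (1/3) * m * L^2
= (1/3) * 22 * 3.7^2
= 0.333333 * 22 * 13.69
= 100.3933 kg*m^2


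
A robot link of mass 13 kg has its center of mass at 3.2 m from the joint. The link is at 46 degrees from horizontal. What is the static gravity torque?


tau = m*g*L*cos(angle)
= 13 * 9.81 * 3.2 * cos(46 deg)
= 13 * 9.81 * 3.2 * 0.6947
= 283.4873 Nm


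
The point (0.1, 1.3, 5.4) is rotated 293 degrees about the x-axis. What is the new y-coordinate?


Rotation about x-axis: y' = y*cos(theta) - z*sin(theta)
= 1.3 * 0.3907 - 5.4 * -0.9205
= 5.4787


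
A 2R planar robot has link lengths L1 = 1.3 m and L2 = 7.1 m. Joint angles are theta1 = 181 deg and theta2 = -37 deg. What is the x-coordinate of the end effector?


Convert angles to radians: theta1 = 3.159, theta2 = -0.6458
x = L1*cos(theta1) + L2*cos(theta1+theta2)
x = -1.2998 + -5.744
x = -7.0438


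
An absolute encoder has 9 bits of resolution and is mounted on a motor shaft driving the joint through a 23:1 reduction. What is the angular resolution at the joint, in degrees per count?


counts = 2^9 = 512
effective counts at joint = 512 * 23 = 11776
resolution = 360 / 11776
= 0.0306 deg/count


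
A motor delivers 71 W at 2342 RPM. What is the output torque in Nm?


omega = 2342 * 2*pi/60 = 245.2537 rad/s
tau = P / omega = 71 / 245.2537
= 0.2895 Nm


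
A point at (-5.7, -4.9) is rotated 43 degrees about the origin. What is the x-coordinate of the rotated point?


x' = x*cos(theta) - y*sin(theta)
cos(43 deg) = 0.7314, sin(43 deg) = 0.682
x' = -5.7 * 0.7314 - -4.9 * 0.682
= -4.1687 - -3.3418
= -0.8269


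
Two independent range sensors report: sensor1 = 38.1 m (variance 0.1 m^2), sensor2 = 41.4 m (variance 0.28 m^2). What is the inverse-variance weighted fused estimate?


w1 = (1/var1) / (1/var1 + 1/var2)
   = 10.0 / (10.0 + 3.5714) = 0.7368
w2 = 1 - w1 = 0.2632
fused = w1*s1 + w2*s2 = 28.0737 + 10.8947
= 38.9684 m


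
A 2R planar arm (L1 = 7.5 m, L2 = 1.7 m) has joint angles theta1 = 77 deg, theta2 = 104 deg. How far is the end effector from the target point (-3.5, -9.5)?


End effector via forward kinematics:
x = L1*cos(t1) + L2*cos(t1+t2) = -0.0126
y = L1*sin(t1) + L2*sin(t1+t2) = 7.2781
Distance to target:
d = sqrt((-3.5 - -0.0126)^2 + (-9.5 - 7.2781)^2)
= sqrt(12.1619 + 281.5049)
= 17.1367 m


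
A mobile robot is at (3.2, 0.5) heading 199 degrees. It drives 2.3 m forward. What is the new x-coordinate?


x_new = x0 + d*cos(theta)
= 3.2 + 2.3*cos(199)
= 3.2 + -2.1747
= 1.0253


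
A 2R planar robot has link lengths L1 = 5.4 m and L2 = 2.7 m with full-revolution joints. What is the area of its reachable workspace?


r_max = L1 + L2 = 8.1 m
r_min = |L1 - L2| = 2.7 m
Area = pi*(r_max^2 - r_min^2)
= pi*(65.61 - 7.29)
= pi * 58.32
= 183.2177 m^2


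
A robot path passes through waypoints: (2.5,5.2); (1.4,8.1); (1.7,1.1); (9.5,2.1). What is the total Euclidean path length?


Segment lengths:
  seg1 = sqrt((-1.1)^2 + (2.9)^2) = 3.1016
  seg2 = sqrt((0.3)^2 + (-7.0)^2) = 7.0064
  seg3 = sqrt((7.8)^2 + (1.0)^2) = 7.8638
Total = 17.9719


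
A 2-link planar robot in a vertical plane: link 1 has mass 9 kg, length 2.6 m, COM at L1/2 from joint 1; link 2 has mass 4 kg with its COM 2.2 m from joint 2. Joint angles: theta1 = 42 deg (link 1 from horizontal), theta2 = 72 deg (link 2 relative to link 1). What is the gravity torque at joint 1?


Horizontal distance from joint 1 to link-1 COM:
  x_c1 = (L1/2)*cos(t1) = 1.3 * 0.7431 = 0.9661 m
Horizontal distance from joint 1 to link-2 COM:
  x_c2 = L1*cos(t1) + Lc2*cos(t1+t2)
       = 2.6*0.7431 + 2.2*-0.4067 = 1.0374 m
tau1 = m1*g*x_c1 + m2*g*x_c2
     = 9*9.81*0.9661 + 4*9.81*1.0374
     = 85.2959 + 40.7058
     = 126.0018 Nm


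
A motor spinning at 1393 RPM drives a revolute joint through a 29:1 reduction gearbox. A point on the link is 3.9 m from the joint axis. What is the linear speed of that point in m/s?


omega_motor = 1393 * 2*pi/60 = 145.8746 rad/s
omega_joint = omega_motor / 29 = 5.0302 rad/s
v = omega_joint * r = 5.0302 * 3.9
= 19.6176 m/s


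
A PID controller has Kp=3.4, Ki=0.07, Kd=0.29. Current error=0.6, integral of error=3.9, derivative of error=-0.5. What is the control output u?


u = Kp*e + Ki*int(e) + Kd*de/dt
= 3.4*0.6 + 0.07*3.9 + 0.29*(-0.5)
= 2.04 + 0.273 + -0.145
= 2.168


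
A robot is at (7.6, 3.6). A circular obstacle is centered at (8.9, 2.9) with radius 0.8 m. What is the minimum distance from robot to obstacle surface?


center_dist = sqrt((7.6-8.9)^2 + (3.6-2.9)^2)
= sqrt(1.69 + 0.49)
= 1.4765
min_dist = center_dist - radius = 1.4765 - 0.8 = 0.6765 m


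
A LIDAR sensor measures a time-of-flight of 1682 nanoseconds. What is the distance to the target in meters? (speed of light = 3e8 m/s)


tof = 1682 ns = 1.682e-06 s
dist = c * tof / 2
= 3e8 * 1.682e-06 / 2
= 252.3 m


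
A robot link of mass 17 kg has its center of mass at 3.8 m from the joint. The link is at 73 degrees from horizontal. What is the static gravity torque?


tau = m*g*L*cos(angle)
= 17 * 9.81 * 3.8 * cos(73 deg)
= 17 * 9.81 * 3.8 * 0.2924
= 185.2836 Nm


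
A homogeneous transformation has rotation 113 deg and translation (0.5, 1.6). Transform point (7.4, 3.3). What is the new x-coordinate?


x' = cos(theta)*px - sin(theta)*py + tx
= -0.3907*7.4 - 0.9205*3.3 + 0.5
= -5.4291


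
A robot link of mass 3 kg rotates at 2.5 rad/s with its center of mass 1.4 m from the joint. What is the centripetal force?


F = m * omega^2 * r
= 3 * 2.5^2 * 1.4
= 3 * 6.25 * 1.4
= 26.25 N


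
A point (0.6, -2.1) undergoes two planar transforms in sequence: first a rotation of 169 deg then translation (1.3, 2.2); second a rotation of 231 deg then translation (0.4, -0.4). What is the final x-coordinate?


After transform 1:
x1 = cos(169)*0.6 - sin(169)*-2.1 + 1.3 = 1.1117
y1 = sin(169)*0.6 + cos(169)*-2.1 + 2.2 = 4.3759
After transform 2:
x2 = cos(231)*1.1117 - sin(231)*4.3759 + 0.4
= 3.1011


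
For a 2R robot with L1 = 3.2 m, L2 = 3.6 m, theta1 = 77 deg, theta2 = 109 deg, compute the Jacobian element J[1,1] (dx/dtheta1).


J[1,1] = -L1*sin(t1) - L2*sin(t1+t2)
= -3.2*sin(77) - 3.6*sin(186)
= -2.7417


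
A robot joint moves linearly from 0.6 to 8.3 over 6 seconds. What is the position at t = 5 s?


s = t/T = 5/6 = 0.8333
p(t) = p0 + (pf-p0)*s
= 0.6 + (8.3 - 0.6) * 0.8333
= 7.0167


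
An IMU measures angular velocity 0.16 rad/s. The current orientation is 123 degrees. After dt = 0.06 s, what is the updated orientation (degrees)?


delta_theta = w * dt = 0.16 * 0.06 = 0.0096 rad
= 0.55 deg
theta_new = 123 + 0.55 = 123.55 deg


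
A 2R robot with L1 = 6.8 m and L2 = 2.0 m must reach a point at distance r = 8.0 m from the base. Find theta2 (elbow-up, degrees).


cos(theta2) = (r^2 - L1^2 - L2^2) / (2*L1*L2)
cos(theta2) = (64.0 - 46.24 - 4.0) / 27.2
cos(theta2) = 0.505882
theta2 = 59.6101 degrees


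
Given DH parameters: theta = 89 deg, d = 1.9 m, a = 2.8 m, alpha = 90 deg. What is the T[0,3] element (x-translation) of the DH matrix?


T[0,3] = a * cos(theta)
= 2.8 * cos(89 deg)
= 2.8 * 0.0175
= 0.0489


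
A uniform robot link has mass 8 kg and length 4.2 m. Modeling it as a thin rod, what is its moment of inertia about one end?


I = (1/3) * m * L^2
= (1/3) * 8 * 4.2^2
= 0.333333 * 8 * 17.64
= 47.04 kg*m^2


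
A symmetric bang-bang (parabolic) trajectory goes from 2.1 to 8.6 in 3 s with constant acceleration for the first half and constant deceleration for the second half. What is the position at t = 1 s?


Symmetric rest-to-rest: each phase covers (pf-p0)/2 in time T/2. 0.5*a*(T/2)^2 = (pf-p0)/2 => a = 4*(pf-p0)/T^2
a = 4*(8.6-2.1)/3^2 = 2.8889
t = 1 is in the acceleration phase (t <= T/2).
p = p0 + 0.5*a*t^2 = 2.1 + 0.5*2.8889*1^2
= 3.5444


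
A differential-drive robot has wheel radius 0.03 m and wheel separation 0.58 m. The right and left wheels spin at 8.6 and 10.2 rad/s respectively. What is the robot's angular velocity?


vR = r*wR = 0.03*8.6 = 0.258 m/s
vL = r*wL = 0.03*10.2 = 0.306 m/s
v = (vR+vL)/2 = 0.282 m/s
omega = (vR-vL)/L = -0.0828 rad/s
angular velocity = -0.0828 rad/s


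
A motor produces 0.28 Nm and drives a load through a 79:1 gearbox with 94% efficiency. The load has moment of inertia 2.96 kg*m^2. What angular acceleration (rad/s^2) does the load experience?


tau_out = tau_motor * N * eta
= 0.28 * 79 * 0.94 = 20.7928 Nm
alpha = tau_out / I = 20.7928 / 2.96
= 7.0246 rad/s^2


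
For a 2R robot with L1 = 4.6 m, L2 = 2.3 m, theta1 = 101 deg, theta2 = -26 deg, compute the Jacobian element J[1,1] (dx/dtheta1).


J[1,1] = -L1*sin(t1) - L2*sin(t1+t2)
= -4.6*sin(101) - 2.3*sin(75)
= -6.7371


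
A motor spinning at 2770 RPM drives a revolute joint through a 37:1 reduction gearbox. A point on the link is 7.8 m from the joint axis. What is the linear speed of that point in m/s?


omega_motor = 2770 * 2*pi/60 = 290.0737 rad/s
omega_joint = omega_motor / 37 = 7.8398 rad/s
v = omega_joint * r = 7.8398 * 7.8
= 61.1507 m/s


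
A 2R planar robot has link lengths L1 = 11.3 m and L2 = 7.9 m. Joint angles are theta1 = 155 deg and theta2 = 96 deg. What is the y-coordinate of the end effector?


Convert angles to radians: theta1 = 2.7053, theta2 = 1.6755
y = L1*sin(theta1) + L2*sin(theta1+theta2)
y = 4.7756 + -7.4696
y = -2.694


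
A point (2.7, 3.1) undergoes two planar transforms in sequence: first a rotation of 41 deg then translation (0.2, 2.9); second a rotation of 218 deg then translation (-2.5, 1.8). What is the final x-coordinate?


After transform 1:
x1 = cos(41)*2.7 - sin(41)*3.1 + 0.2 = 0.2039
y1 = sin(41)*2.7 + cos(41)*3.1 + 2.9 = 7.011
After transform 2:
x2 = cos(218)*0.2039 - sin(218)*7.011 + -2.5
= 1.6557


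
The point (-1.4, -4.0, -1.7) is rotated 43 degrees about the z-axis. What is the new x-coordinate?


Rotation about z-axis: x' = x*cos(theta) - y*sin(theta)
= -1.4 * 0.7314 - -4.0 * 0.682
= 1.7041


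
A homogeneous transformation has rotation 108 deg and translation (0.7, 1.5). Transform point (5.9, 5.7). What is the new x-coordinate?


x' = cos(theta)*px - sin(theta)*py + tx
= -0.309*5.9 - 0.9511*5.7 + 0.7
= -6.5442


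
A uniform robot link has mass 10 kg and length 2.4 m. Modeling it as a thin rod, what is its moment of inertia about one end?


I = (1/3) * m * L^2
= (1/3) * 10 * 2.4^2
= 0.333333 * 10 * 5.76
= 19.2 kg*m^2


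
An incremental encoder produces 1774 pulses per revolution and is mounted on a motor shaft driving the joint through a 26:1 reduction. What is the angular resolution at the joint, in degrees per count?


counts per rev = 1774
effective counts at joint = 1774 * 26 = 46124
resolution = 360 / 46124
= 0.0078 deg/count


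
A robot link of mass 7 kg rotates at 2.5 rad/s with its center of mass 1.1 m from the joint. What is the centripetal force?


F = m * omega^2 * r
= 7 * 2.5^2 * 1.1
= 7 * 6.25 * 1.1
= 48.125 N


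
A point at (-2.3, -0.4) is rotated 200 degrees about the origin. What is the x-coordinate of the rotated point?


x' = x*cos(theta) - y*sin(theta)
cos(200 deg) = -0.9397, sin(200 deg) = -0.342
x' = -2.3 * -0.9397 - -0.4 * -0.342
= 2.1613 - 0.1368
= 2.0245


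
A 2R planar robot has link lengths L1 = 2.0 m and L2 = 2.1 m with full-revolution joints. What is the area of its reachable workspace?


r_max = L1 + L2 = 4.1 m
r_min = |L1 - L2| = 0.1 m
Area = pi*(r_max^2 - r_min^2)
= pi*(16.81 - 0.01)
= pi * 16.8
= 52.7788 m^2


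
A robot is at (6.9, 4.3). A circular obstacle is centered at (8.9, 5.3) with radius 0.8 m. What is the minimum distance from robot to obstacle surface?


center_dist = sqrt((6.9-8.9)^2 + (4.3-5.3)^2)
= sqrt(4.0 + 1.0)
= 2.2361
min_dist = center_dist - radius = 2.2361 - 0.8 = 1.4361 m


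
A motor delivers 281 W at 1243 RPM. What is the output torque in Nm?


omega = 1243 * 2*pi/60 = 130.1667 rad/s
tau = P / omega = 281 / 130.1667
= 2.1588 Nm


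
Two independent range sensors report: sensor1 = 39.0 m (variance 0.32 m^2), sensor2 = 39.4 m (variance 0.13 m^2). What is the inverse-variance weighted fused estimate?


w1 = (1/var1) / (1/var1 + 1/var2)
   = 3.125 / (3.125 + 7.6923) = 0.2889
w2 = 1 - w1 = 0.7111
fused = w1*s1 + w2*s2 = 11.2667 + 28.0178
= 39.2844 m


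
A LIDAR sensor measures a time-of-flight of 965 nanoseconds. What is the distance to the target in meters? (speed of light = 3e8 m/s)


tof = 965 ns = 9.65e-07 s
dist = c * tof / 2
= 3e8 * 9.65e-07 / 2
= 144.75 m


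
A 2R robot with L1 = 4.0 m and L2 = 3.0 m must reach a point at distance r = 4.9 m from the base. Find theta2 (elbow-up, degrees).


cos(theta2) = (r^2 - L1^2 - L2^2) / (2*L1*L2)
cos(theta2) = (24.01 - 16.0 - 9.0) / 24.0
cos(theta2) = -0.04125
theta2 = 92.3641 degrees


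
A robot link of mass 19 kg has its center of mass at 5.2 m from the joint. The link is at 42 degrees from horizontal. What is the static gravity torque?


tau = m*g*L*cos(angle)
= 19 * 9.81 * 5.2 * cos(42 deg)
= 19 * 9.81 * 5.2 * 0.7431
= 720.2768 Nm


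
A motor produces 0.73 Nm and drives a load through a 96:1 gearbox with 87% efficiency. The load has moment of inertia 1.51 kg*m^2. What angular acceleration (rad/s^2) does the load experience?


tau_out = tau_motor * N * eta
= 0.73 * 96 * 0.87 = 60.9696 Nm
alpha = tau_out / I = 60.9696 / 1.51
= 40.3772 rad/s^2


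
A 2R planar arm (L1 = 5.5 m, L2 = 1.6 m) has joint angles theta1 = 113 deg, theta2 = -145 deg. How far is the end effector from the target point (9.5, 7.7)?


End effector via forward kinematics:
x = L1*cos(t1) + L2*cos(t1+t2) = -0.7921
y = L1*sin(t1) + L2*sin(t1+t2) = 4.2149
Distance to target:
d = sqrt((9.5 - -0.7921)^2 + (7.7 - 4.2149)^2)
= sqrt(105.9282 + 12.1459)
= 10.8662 m


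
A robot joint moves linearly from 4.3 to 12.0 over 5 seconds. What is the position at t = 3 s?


s = t/T = 3/5 = 0.6
p(t) = p0 + (pf-p0)*s
= 4.3 + (12.0 - 4.3) * 0.6
= 8.92


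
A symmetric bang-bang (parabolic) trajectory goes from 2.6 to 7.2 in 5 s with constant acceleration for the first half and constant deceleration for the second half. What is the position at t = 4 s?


Symmetric rest-to-rest: each phase covers (pf-p0)/2 in time T/2. 0.5*a*(T/2)^2 = (pf-p0)/2 => a = 4*(pf-p0)/T^2
a = 4*(7.2-2.6)/5^2 = 0.736
t = 4 is in the deceleration phase (t > T/2).
p = pf - 0.5*a*(T-t)^2 = 7.2 - 0.5*0.736*1^2
= 6.832


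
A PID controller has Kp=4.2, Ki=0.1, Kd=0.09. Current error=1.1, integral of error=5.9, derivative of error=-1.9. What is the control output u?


u = Kp*e + Ki*int(e) + Kd*de/dt
= 4.2*1.1 + 0.1*5.9 + 0.09*(-1.9)
= 4.62 + 0.59 + -0.171
= 5.039


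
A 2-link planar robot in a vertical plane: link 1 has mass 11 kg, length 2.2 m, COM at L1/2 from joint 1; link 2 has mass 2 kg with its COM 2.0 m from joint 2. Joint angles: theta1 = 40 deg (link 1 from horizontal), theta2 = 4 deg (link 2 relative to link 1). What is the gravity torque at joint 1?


Horizontal distance from joint 1 to link-1 COM:
  x_c1 = (L1/2)*cos(t1) = 1.1 * 0.766 = 0.8426 m
Horizontal distance from joint 1 to link-2 COM:
  x_c2 = L1*cos(t1) + Lc2*cos(t1+t2)
       = 2.2*0.766 + 2.0*0.7193 = 3.124 m
tau1 = m1*g*x_c1 + m2*g*x_c2
     = 11*9.81*0.8426 + 2*9.81*3.124
     = 90.9302 + 61.2924
     = 152.2227 Nm


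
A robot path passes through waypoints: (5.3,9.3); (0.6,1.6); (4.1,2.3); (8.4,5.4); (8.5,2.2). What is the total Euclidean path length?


Segment lengths:
  seg1 = sqrt((-4.7)^2 + (-7.7)^2) = 9.0211
  seg2 = sqrt((3.5)^2 + (0.7)^2) = 3.5693
  seg3 = sqrt((4.3)^2 + (3.1)^2) = 5.3009
  seg4 = sqrt((0.1)^2 + (-3.2)^2) = 3.2016
Total = 21.0929


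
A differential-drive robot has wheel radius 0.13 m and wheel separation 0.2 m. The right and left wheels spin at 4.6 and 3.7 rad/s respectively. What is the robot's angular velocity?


vR = r*wR = 0.13*4.6 = 0.598 m/s
vL = r*wL = 0.13*3.7 = 0.481 m/s
v = (vR+vL)/2 = 0.5395 m/s
omega = (vR-vL)/L = 0.585 rad/s
angular velocity = 0.585 rad/s


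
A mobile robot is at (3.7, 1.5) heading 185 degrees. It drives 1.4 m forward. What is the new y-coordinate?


y_new = y0 + d*sin(theta)
= 1.5 + 1.4*sin(185)
= 1.5 + -0.122
= 1.378


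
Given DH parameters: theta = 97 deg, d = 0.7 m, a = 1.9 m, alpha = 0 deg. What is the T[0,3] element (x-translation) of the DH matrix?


T[0,3] = a * cos(theta)
= 1.9 * cos(97 deg)
= 1.9 * -0.1219
= -0.2316


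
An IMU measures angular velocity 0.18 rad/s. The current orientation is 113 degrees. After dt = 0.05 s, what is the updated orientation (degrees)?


delta_theta = w * dt = 0.18 * 0.05 = 0.009 rad
= 0.5157 deg
theta_new = 113 + 0.5157 = 113.5157 deg


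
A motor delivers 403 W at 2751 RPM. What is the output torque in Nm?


omega = 2751 * 2*pi/60 = 288.084 rad/s
tau = P / omega = 403 / 288.084
= 1.3989 Nm


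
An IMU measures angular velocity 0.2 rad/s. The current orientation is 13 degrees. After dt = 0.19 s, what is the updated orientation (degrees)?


delta_theta = w * dt = 0.2 * 0.19 = 0.038 rad
= 2.1772 deg
theta_new = 13 + 2.1772 = 15.1772 deg


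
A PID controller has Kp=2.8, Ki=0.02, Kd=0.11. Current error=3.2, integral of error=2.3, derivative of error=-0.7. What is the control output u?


u = Kp*e + Ki*int(e) + Kd*de/dt
= 2.8*3.2 + 0.02*2.3 + 0.11*(-0.7)
= 8.96 + 0.046 + -0.077
= 8.929


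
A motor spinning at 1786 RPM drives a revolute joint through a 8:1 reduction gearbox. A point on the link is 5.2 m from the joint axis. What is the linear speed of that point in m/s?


omega_motor = 1786 * 2*pi/60 = 187.0295 rad/s
omega_joint = omega_motor / 8 = 23.3787 rad/s
v = omega_joint * r = 23.3787 * 5.2
= 121.5692 m/s


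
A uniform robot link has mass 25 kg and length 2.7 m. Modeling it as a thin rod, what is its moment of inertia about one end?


I = (1/3) * m * L^2
= (1/3) * 25 * 2.7^2
= 0.333333 * 25 * 7.29
= 60.75 kg*m^2


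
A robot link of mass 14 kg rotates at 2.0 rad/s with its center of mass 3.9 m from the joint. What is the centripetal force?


F = m * omega^2 * r
= 14 * 2.0^2 * 3.9
= 14 * 4.0 * 3.9
= 218.4 N


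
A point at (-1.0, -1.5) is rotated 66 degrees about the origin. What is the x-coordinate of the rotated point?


x' = x*cos(theta) - y*sin(theta)
cos(66 deg) = 0.4067, sin(66 deg) = 0.9135
x' = -1.0 * 0.4067 - -1.5 * 0.9135
= -0.4067 - -1.3703
= 0.9636


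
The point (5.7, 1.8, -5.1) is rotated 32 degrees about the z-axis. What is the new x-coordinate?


Rotation about z-axis: x' = x*cos(theta) - y*sin(theta)
= 5.7 * 0.848 - 1.8 * 0.5299
= 3.88


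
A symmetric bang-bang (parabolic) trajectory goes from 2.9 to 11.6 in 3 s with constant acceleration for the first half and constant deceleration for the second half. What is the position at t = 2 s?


Symmetric rest-to-rest: each phase covers (pf-p0)/2 in time T/2. 0.5*a*(T/2)^2 = (pf-p0)/2 => a = 4*(pf-p0)/T^2
a = 4*(11.6-2.9)/3^2 = 3.8667
t = 2 is in the deceleration phase (t > T/2).
p = pf - 0.5*a*(T-t)^2 = 11.6 - 0.5*3.8667*1^2
= 9.6667


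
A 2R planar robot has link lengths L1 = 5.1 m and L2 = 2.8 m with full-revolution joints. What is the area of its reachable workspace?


r_max = L1 + L2 = 7.9 m
r_min = |L1 - L2| = 2.3 m
Area = pi*(r_max^2 - r_min^2)
= pi*(62.41 - 5.29)
= pi * 57.12
= 179.4478 m^2


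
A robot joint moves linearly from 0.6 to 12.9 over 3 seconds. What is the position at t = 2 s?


s = t/T = 2/3 = 0.6667
p(t) = p0 + (pf-p0)*s
= 0.6 + (12.9 - 0.6) * 0.6667
= 8.8


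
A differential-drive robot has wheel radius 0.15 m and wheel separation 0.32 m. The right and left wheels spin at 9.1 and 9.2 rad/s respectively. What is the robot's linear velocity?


vR = r*wR = 0.15*9.1 = 1.365 m/s
vL = r*wL = 0.15*9.2 = 1.38 m/s
v = (vR+vL)/2 = 1.3725 m/s
omega = (vR-vL)/L = -0.0469 rad/s
linear velocity = 1.3725 m/s


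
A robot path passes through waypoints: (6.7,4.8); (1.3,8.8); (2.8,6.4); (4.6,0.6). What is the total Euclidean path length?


Segment lengths:
  seg1 = sqrt((-5.4)^2 + (4.0)^2) = 6.7201
  seg2 = sqrt((1.5)^2 + (-2.4)^2) = 2.8302
  seg3 = sqrt((1.8)^2 + (-5.8)^2) = 6.0729
Total = 15.6232


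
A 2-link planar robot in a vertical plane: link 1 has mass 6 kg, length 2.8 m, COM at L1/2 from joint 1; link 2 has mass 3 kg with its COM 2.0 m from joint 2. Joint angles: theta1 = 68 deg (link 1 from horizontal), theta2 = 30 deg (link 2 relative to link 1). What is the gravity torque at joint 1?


Horizontal distance from joint 1 to link-1 COM:
  x_c1 = (L1/2)*cos(t1) = 1.4 * 0.3746 = 0.5244 m
Horizontal distance from joint 1 to link-2 COM:
  x_c2 = L1*cos(t1) + Lc2*cos(t1+t2)
       = 2.8*0.3746 + 2.0*-0.1392 = 0.7706 m
tau1 = m1*g*x_c1 + m2*g*x_c2
     = 6*9.81*0.5244 + 3*9.81*0.7706
     = 30.8691 + 22.6774
     = 53.5464 Nm


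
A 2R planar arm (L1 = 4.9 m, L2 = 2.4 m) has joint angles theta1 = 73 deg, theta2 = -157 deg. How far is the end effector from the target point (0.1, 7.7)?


End effector via forward kinematics:
x = L1*cos(t1) + L2*cos(t1+t2) = 1.6835
y = L1*sin(t1) + L2*sin(t1+t2) = 2.299
Distance to target:
d = sqrt((0.1 - 1.6835)^2 + (7.7 - 2.299)^2)
= sqrt(2.5074 + 29.1704)
= 5.6283 m


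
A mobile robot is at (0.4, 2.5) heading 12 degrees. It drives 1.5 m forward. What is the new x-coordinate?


x_new = x0 + d*cos(theta)
= 0.4 + 1.5*cos(12)
= 0.4 + 1.4672
= 1.8672


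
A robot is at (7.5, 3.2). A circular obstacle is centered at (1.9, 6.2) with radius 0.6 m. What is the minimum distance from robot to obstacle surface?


center_dist = sqrt((7.5-1.9)^2 + (3.2-6.2)^2)
= sqrt(31.36 + 9.0)
= 6.353
min_dist = center_dist - radius = 6.353 - 0.6 = 5.753 m


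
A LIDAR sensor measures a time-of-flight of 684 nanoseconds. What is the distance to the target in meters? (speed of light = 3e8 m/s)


tof = 684 ns = 6.84e-07 s
dist = c * tof / 2
= 3e8 * 6.84e-07 / 2
= 102.6 m


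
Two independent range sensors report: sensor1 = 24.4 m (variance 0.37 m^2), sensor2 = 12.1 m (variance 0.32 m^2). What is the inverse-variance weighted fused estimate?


w1 = (1/var1) / (1/var1 + 1/var2)
   = 2.7027 / (2.7027 + 3.125) = 0.4638
w2 = 1 - w1 = 0.5362
fused = w1*s1 + w2*s2 = 11.3159 + 6.4884
= 17.8043 m


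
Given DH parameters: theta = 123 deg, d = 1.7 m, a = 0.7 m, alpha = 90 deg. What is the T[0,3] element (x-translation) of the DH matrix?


T[0,3] = a * cos(theta)
= 0.7 * cos(123 deg)
= 0.7 * -0.5446
= -0.3812


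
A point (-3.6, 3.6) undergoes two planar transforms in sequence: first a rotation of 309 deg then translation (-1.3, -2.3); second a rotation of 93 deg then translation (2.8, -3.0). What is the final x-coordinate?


After transform 1:
x1 = cos(309)*-3.6 - sin(309)*3.6 + -1.3 = -0.7678
y1 = sin(309)*-3.6 + cos(309)*3.6 + -2.3 = 2.7633
After transform 2:
x2 = cos(93)*-0.7678 - sin(93)*2.7633 + 2.8
= 0.0807


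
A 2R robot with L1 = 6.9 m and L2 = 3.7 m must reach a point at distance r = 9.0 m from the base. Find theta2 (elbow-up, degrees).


cos(theta2) = (r^2 - L1^2 - L2^2) / (2*L1*L2)
cos(theta2) = (81.0 - 47.61 - 13.69) / 51.06
cos(theta2) = 0.385821
theta2 = 67.3053 degrees


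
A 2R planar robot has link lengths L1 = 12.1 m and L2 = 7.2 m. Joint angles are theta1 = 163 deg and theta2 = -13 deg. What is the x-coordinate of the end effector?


Convert angles to radians: theta1 = 2.8449, theta2 = -0.2269
x = L1*cos(theta1) + L2*cos(theta1+theta2)
x = -11.5713 + -6.2354
x = -17.8067


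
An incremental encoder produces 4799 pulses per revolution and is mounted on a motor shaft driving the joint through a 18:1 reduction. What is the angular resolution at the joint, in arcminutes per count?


counts per rev = 4799
effective counts at joint = 4799 * 18 = 86382
resolution = 360*60 / 86382
= 0.2501 arcmin/count


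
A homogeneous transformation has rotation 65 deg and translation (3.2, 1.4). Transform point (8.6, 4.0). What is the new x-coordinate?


x' = cos(theta)*px - sin(theta)*py + tx
= 0.4226*8.6 - 0.9063*4.0 + 3.2
= 3.2093


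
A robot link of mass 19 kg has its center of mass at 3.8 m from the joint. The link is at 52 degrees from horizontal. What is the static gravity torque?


tau = m*g*L*cos(angle)
= 19 * 9.81 * 3.8 * cos(52 deg)
= 19 * 9.81 * 3.8 * 0.6157
= 436.0619 Nm


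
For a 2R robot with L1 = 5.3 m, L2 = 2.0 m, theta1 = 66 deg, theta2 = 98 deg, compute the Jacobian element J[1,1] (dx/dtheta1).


J[1,1] = -L1*sin(t1) - L2*sin(t1+t2)
= -5.3*sin(66) - 2.0*sin(164)
= -5.3931


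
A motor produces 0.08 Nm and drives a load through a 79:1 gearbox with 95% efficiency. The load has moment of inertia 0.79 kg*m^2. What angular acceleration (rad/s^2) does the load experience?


tau_out = tau_motor * N * eta
= 0.08 * 79 * 0.95 = 6.004 Nm
alpha = tau_out / I = 6.004 / 0.79
= 7.6 rad/s^2


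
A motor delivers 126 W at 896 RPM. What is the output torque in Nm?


omega = 896 * 2*pi/60 = 93.8289 rad/s
tau = P / omega = 126 / 93.8289
= 1.3429 Nm


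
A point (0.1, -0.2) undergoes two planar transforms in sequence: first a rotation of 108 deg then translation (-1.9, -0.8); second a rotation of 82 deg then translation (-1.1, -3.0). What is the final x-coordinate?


After transform 1:
x1 = cos(108)*0.1 - sin(108)*-0.2 + -1.9 = -1.7407
y1 = sin(108)*0.1 + cos(108)*-0.2 + -0.8 = -0.6431
After transform 2:
x2 = cos(82)*-1.7407 - sin(82)*-0.6431 + -1.1
= -0.7054


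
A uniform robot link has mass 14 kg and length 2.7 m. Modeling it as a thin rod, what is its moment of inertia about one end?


I = (1/3) * m * L^2
= (1/3) * 14 * 2.7^2
= 0.333333 * 14 * 7.29
= 34.02 kg*m^2


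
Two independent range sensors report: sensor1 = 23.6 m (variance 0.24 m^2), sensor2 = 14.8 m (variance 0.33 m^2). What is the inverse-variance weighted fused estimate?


w1 = (1/var1) / (1/var1 + 1/var2)
   = 4.1667 / (4.1667 + 3.0303) = 0.5789
w2 = 1 - w1 = 0.4211
fused = w1*s1 + w2*s2 = 13.6632 + 6.2316
= 19.8947 m


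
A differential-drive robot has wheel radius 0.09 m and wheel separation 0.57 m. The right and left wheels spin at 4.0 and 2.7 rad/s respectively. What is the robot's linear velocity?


vR = r*wR = 0.09*4.0 = 0.36 m/s
vL = r*wL = 0.09*2.7 = 0.243 m/s
v = (vR+vL)/2 = 0.3015 m/s
omega = (vR-vL)/L = 0.2053 rad/s
linear velocity = 0.3015 m/s


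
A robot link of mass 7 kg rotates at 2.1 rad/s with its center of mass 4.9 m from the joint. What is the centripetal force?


F = m * omega^2 * r
= 7 * 2.1^2 * 4.9
= 7 * 4.41 * 4.9
= 151.263 N


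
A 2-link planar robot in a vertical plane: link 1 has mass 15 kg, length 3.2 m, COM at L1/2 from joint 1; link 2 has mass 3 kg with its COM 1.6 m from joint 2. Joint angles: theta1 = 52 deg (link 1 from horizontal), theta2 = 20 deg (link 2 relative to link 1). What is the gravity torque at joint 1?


Horizontal distance from joint 1 to link-1 COM:
  x_c1 = (L1/2)*cos(t1) = 1.6 * 0.6157 = 0.9851 m
Horizontal distance from joint 1 to link-2 COM:
  x_c2 = L1*cos(t1) + Lc2*cos(t1+t2)
       = 3.2*0.6157 + 1.6*0.309 = 2.4645 m
tau1 = m1*g*x_c1 + m2*g*x_c2
     = 15*9.81*0.9851 + 3*9.81*2.4645
     = 144.9513 + 72.5315
     = 217.4829 Nm


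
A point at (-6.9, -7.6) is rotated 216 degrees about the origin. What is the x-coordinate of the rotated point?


x' = x*cos(theta) - y*sin(theta)
cos(216 deg) = -0.809, sin(216 deg) = -0.5878
x' = -6.9 * -0.809 - -7.6 * -0.5878
= 5.5822 - 4.4672
= 1.115


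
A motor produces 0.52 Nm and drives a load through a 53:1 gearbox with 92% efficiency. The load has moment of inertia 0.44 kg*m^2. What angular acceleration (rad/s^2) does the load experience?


tau_out = tau_motor * N * eta
= 0.52 * 53 * 0.92 = 25.3552 Nm
alpha = tau_out / I = 25.3552 / 0.44
= 57.6255 rad/s^2


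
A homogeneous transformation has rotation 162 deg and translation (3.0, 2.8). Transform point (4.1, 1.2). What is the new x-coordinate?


x' = cos(theta)*px - sin(theta)*py + tx
= -0.9511*4.1 - 0.309*1.2 + 3.0
= -1.2702


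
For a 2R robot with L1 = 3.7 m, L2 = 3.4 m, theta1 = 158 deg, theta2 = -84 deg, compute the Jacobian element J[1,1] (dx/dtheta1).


J[1,1] = -L1*sin(t1) - L2*sin(t1+t2)
= -3.7*sin(158) - 3.4*sin(74)
= -4.6543


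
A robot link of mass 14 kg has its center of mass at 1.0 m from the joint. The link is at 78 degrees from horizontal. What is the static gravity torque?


tau = m*g*L*cos(angle)
= 14 * 9.81 * 1.0 * cos(78 deg)
= 14 * 9.81 * 1.0 * 0.2079
= 28.5546 Nm


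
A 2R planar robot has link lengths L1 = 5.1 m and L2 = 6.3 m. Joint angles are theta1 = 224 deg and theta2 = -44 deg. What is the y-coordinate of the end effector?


Convert angles to radians: theta1 = 3.9095, theta2 = -0.7679
y = L1*sin(theta1) + L2*sin(theta1+theta2)
y = -3.5428 + 0.0
y = -3.5428


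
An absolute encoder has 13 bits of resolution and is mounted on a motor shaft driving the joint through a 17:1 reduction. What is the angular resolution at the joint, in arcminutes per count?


counts = 2^13 = 8192
effective counts at joint = 8192 * 17 = 139264
resolution = 360*60 / 139264
= 0.1551 arcmin/count


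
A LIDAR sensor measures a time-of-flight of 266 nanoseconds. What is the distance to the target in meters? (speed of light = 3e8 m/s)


tof = 266 ns = 2.66e-07 s
dist = c * tof / 2
= 3e8 * 2.66e-07 / 2
= 39.9 m


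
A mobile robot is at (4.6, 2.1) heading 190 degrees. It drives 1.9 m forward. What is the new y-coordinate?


y_new = y0 + d*sin(theta)
= 2.1 + 1.9*sin(190)
= 2.1 + -0.3299
= 1.7701


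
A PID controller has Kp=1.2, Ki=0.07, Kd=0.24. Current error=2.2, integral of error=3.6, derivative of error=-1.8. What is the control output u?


u = Kp*e + Ki*int(e) + Kd*de/dt
= 1.2*2.2 + 0.07*3.6 + 0.24*(-1.8)
= 2.64 + 0.252 + -0.432
= 2.46
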